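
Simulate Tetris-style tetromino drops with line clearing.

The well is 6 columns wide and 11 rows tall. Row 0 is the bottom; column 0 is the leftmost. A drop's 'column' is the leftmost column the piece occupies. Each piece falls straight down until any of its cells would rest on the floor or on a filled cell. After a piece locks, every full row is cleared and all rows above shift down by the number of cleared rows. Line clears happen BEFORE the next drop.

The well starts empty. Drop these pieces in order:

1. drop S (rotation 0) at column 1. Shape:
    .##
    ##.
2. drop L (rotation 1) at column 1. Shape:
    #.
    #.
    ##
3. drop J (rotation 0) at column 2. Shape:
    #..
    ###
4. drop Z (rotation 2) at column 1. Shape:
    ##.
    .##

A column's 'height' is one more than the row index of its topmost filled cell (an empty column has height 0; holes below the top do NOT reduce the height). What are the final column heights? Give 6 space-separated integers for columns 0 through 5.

Drop 1: S rot0 at col 1 lands with bottom-row=0; cleared 0 line(s) (total 0); column heights now [0 1 2 2 0 0], max=2
Drop 2: L rot1 at col 1 lands with bottom-row=2; cleared 0 line(s) (total 0); column heights now [0 5 3 2 0 0], max=5
Drop 3: J rot0 at col 2 lands with bottom-row=3; cleared 0 line(s) (total 0); column heights now [0 5 5 4 4 0], max=5
Drop 4: Z rot2 at col 1 lands with bottom-row=5; cleared 0 line(s) (total 0); column heights now [0 7 7 6 4 0], max=7

Answer: 0 7 7 6 4 0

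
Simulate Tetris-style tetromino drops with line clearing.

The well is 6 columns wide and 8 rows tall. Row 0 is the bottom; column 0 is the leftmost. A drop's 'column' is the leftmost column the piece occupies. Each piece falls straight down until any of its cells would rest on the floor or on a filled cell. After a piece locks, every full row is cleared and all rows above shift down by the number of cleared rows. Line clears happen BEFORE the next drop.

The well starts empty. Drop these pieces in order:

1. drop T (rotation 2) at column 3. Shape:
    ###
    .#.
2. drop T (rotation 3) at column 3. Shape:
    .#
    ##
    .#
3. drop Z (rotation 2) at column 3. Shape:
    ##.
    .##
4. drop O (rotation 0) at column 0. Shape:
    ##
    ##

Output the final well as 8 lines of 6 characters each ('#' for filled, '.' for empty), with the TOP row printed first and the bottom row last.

Drop 1: T rot2 at col 3 lands with bottom-row=0; cleared 0 line(s) (total 0); column heights now [0 0 0 2 2 2], max=2
Drop 2: T rot3 at col 3 lands with bottom-row=2; cleared 0 line(s) (total 0); column heights now [0 0 0 4 5 2], max=5
Drop 3: Z rot2 at col 3 lands with bottom-row=5; cleared 0 line(s) (total 0); column heights now [0 0 0 7 7 6], max=7
Drop 4: O rot0 at col 0 lands with bottom-row=0; cleared 0 line(s) (total 0); column heights now [2 2 0 7 7 6], max=7

Answer: ......
...##.
....##
....#.
...##.
....#.
##.###
##..#.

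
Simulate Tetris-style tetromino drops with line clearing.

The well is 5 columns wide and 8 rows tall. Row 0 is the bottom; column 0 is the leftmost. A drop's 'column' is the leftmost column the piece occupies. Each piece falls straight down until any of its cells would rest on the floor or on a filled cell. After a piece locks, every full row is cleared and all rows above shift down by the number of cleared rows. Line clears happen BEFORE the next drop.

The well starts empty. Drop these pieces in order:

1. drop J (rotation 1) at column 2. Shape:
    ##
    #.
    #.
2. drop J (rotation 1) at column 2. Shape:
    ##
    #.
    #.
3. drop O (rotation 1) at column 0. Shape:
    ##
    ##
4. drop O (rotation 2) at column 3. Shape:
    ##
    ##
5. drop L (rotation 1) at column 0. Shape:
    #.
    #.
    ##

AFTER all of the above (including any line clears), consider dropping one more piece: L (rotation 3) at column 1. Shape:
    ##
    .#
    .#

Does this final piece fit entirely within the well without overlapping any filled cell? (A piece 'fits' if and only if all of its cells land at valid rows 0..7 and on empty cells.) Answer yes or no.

Drop 1: J rot1 at col 2 lands with bottom-row=0; cleared 0 line(s) (total 0); column heights now [0 0 3 3 0], max=3
Drop 2: J rot1 at col 2 lands with bottom-row=3; cleared 0 line(s) (total 0); column heights now [0 0 6 6 0], max=6
Drop 3: O rot1 at col 0 lands with bottom-row=0; cleared 0 line(s) (total 0); column heights now [2 2 6 6 0], max=6
Drop 4: O rot2 at col 3 lands with bottom-row=6; cleared 0 line(s) (total 0); column heights now [2 2 6 8 8], max=8
Drop 5: L rot1 at col 0 lands with bottom-row=2; cleared 0 line(s) (total 0); column heights now [5 3 6 8 8], max=8
Test piece L rot3 at col 1 (width 2): heights before test = [5 3 6 8 8]; fits = False

Answer: no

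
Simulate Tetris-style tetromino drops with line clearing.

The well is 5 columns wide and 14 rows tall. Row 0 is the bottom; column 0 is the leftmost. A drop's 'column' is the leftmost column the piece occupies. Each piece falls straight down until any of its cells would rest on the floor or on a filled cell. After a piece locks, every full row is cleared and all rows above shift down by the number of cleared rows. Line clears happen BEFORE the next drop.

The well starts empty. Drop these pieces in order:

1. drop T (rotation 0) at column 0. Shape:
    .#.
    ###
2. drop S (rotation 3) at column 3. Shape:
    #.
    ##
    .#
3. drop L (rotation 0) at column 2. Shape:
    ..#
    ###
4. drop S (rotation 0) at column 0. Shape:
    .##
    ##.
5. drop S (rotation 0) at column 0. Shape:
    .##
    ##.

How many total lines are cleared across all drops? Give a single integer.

Drop 1: T rot0 at col 0 lands with bottom-row=0; cleared 0 line(s) (total 0); column heights now [1 2 1 0 0], max=2
Drop 2: S rot3 at col 3 lands with bottom-row=0; cleared 0 line(s) (total 0); column heights now [1 2 1 3 2], max=3
Drop 3: L rot0 at col 2 lands with bottom-row=3; cleared 0 line(s) (total 0); column heights now [1 2 4 4 5], max=5
Drop 4: S rot0 at col 0 lands with bottom-row=3; cleared 1 line(s) (total 1); column heights now [1 4 4 3 4], max=4
Drop 5: S rot0 at col 0 lands with bottom-row=4; cleared 0 line(s) (total 1); column heights now [5 6 6 3 4], max=6

Answer: 1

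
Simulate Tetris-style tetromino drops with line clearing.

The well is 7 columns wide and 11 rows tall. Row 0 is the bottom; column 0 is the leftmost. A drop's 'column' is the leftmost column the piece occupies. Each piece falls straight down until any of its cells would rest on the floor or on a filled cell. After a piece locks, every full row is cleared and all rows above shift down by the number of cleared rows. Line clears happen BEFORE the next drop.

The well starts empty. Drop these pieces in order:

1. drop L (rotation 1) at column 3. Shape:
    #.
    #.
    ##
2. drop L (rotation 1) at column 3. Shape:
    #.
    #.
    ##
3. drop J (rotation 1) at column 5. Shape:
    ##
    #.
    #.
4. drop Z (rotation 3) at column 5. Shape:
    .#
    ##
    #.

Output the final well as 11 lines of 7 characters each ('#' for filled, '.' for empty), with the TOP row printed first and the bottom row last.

Answer: .......
.......
.......
.......
.......
...#..#
...#.##
...###.
...#.##
...#.#.
...###.

Derivation:
Drop 1: L rot1 at col 3 lands with bottom-row=0; cleared 0 line(s) (total 0); column heights now [0 0 0 3 1 0 0], max=3
Drop 2: L rot1 at col 3 lands with bottom-row=3; cleared 0 line(s) (total 0); column heights now [0 0 0 6 4 0 0], max=6
Drop 3: J rot1 at col 5 lands with bottom-row=0; cleared 0 line(s) (total 0); column heights now [0 0 0 6 4 3 3], max=6
Drop 4: Z rot3 at col 5 lands with bottom-row=3; cleared 0 line(s) (total 0); column heights now [0 0 0 6 4 5 6], max=6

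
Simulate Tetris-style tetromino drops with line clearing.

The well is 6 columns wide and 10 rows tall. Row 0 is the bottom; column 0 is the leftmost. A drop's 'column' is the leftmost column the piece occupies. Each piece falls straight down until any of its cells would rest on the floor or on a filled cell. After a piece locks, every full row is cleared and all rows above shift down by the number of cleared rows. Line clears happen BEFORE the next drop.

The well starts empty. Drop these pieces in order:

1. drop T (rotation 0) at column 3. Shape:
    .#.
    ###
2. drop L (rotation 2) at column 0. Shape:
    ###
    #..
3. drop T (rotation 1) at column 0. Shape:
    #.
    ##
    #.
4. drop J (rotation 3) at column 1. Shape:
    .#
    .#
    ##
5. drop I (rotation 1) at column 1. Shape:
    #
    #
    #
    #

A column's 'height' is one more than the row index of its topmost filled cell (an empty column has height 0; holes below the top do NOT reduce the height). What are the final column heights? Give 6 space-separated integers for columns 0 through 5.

Answer: 5 9 7 1 2 1

Derivation:
Drop 1: T rot0 at col 3 lands with bottom-row=0; cleared 0 line(s) (total 0); column heights now [0 0 0 1 2 1], max=2
Drop 2: L rot2 at col 0 lands with bottom-row=0; cleared 0 line(s) (total 0); column heights now [2 2 2 1 2 1], max=2
Drop 3: T rot1 at col 0 lands with bottom-row=2; cleared 0 line(s) (total 0); column heights now [5 4 2 1 2 1], max=5
Drop 4: J rot3 at col 1 lands with bottom-row=4; cleared 0 line(s) (total 0); column heights now [5 5 7 1 2 1], max=7
Drop 5: I rot1 at col 1 lands with bottom-row=5; cleared 0 line(s) (total 0); column heights now [5 9 7 1 2 1], max=9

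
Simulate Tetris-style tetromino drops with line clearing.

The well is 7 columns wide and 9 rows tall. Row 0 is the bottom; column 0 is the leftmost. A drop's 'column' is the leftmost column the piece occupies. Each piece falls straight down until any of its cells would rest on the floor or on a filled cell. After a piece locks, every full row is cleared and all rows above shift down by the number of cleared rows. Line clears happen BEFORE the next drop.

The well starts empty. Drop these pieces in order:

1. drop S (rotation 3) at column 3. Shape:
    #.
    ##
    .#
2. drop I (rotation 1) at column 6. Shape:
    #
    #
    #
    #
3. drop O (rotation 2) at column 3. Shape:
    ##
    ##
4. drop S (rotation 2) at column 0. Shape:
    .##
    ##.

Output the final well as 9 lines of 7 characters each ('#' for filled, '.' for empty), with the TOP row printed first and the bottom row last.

Drop 1: S rot3 at col 3 lands with bottom-row=0; cleared 0 line(s) (total 0); column heights now [0 0 0 3 2 0 0], max=3
Drop 2: I rot1 at col 6 lands with bottom-row=0; cleared 0 line(s) (total 0); column heights now [0 0 0 3 2 0 4], max=4
Drop 3: O rot2 at col 3 lands with bottom-row=3; cleared 0 line(s) (total 0); column heights now [0 0 0 5 5 0 4], max=5
Drop 4: S rot2 at col 0 lands with bottom-row=0; cleared 0 line(s) (total 0); column heights now [1 2 2 5 5 0 4], max=5

Answer: .......
.......
.......
.......
...##..
...##.#
...#..#
.####.#
##..#.#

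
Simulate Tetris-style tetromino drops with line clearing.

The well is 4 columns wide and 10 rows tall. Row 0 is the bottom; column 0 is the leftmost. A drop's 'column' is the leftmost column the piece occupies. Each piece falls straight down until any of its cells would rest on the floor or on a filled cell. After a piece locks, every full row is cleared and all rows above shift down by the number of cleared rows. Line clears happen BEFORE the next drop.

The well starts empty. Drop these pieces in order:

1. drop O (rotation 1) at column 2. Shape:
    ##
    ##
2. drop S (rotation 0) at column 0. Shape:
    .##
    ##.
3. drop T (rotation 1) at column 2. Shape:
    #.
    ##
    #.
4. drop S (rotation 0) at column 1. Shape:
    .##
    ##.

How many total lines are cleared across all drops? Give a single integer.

Answer: 1

Derivation:
Drop 1: O rot1 at col 2 lands with bottom-row=0; cleared 0 line(s) (total 0); column heights now [0 0 2 2], max=2
Drop 2: S rot0 at col 0 lands with bottom-row=1; cleared 1 line(s) (total 1); column heights now [0 2 2 1], max=2
Drop 3: T rot1 at col 2 lands with bottom-row=2; cleared 0 line(s) (total 1); column heights now [0 2 5 4], max=5
Drop 4: S rot0 at col 1 lands with bottom-row=5; cleared 0 line(s) (total 1); column heights now [0 6 7 7], max=7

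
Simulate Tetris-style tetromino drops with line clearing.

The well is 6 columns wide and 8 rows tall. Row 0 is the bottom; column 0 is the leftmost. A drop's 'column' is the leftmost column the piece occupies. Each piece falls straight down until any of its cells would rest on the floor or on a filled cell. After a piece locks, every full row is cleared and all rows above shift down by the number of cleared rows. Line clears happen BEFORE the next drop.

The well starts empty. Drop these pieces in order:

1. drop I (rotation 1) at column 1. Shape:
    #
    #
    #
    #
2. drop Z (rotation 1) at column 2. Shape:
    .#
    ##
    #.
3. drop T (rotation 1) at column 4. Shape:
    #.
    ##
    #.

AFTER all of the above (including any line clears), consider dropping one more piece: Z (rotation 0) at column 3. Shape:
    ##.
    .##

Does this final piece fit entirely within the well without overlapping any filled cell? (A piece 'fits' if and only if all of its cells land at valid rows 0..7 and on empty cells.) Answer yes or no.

Drop 1: I rot1 at col 1 lands with bottom-row=0; cleared 0 line(s) (total 0); column heights now [0 4 0 0 0 0], max=4
Drop 2: Z rot1 at col 2 lands with bottom-row=0; cleared 0 line(s) (total 0); column heights now [0 4 2 3 0 0], max=4
Drop 3: T rot1 at col 4 lands with bottom-row=0; cleared 0 line(s) (total 0); column heights now [0 4 2 3 3 2], max=4
Test piece Z rot0 at col 3 (width 3): heights before test = [0 4 2 3 3 2]; fits = True

Answer: yes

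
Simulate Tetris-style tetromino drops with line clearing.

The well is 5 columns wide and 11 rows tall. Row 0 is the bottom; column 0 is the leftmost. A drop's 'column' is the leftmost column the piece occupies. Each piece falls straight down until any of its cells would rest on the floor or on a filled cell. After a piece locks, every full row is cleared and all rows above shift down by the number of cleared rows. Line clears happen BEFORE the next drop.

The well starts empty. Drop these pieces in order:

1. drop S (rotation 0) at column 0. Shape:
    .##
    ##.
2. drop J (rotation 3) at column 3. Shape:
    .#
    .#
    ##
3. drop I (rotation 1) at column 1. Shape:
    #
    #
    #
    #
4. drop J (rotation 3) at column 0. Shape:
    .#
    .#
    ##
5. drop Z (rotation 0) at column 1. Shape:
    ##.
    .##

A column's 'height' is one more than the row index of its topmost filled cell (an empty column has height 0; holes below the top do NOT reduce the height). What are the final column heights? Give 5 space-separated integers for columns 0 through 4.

Drop 1: S rot0 at col 0 lands with bottom-row=0; cleared 0 line(s) (total 0); column heights now [1 2 2 0 0], max=2
Drop 2: J rot3 at col 3 lands with bottom-row=0; cleared 0 line(s) (total 0); column heights now [1 2 2 1 3], max=3
Drop 3: I rot1 at col 1 lands with bottom-row=2; cleared 0 line(s) (total 0); column heights now [1 6 2 1 3], max=6
Drop 4: J rot3 at col 0 lands with bottom-row=6; cleared 0 line(s) (total 0); column heights now [7 9 2 1 3], max=9
Drop 5: Z rot0 at col 1 lands with bottom-row=8; cleared 0 line(s) (total 0); column heights now [7 10 10 9 3], max=10

Answer: 7 10 10 9 3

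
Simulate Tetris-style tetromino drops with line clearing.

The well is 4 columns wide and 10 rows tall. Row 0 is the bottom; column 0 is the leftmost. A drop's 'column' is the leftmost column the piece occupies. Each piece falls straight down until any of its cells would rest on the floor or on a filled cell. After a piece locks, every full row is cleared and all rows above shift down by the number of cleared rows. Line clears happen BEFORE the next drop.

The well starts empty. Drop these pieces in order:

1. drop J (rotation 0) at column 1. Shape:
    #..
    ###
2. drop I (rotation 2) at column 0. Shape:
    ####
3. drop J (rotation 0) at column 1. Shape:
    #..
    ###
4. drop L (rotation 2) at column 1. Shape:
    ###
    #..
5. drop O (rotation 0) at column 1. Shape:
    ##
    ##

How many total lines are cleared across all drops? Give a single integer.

Answer: 1

Derivation:
Drop 1: J rot0 at col 1 lands with bottom-row=0; cleared 0 line(s) (total 0); column heights now [0 2 1 1], max=2
Drop 2: I rot2 at col 0 lands with bottom-row=2; cleared 1 line(s) (total 1); column heights now [0 2 1 1], max=2
Drop 3: J rot0 at col 1 lands with bottom-row=2; cleared 0 line(s) (total 1); column heights now [0 4 3 3], max=4
Drop 4: L rot2 at col 1 lands with bottom-row=4; cleared 0 line(s) (total 1); column heights now [0 6 6 6], max=6
Drop 5: O rot0 at col 1 lands with bottom-row=6; cleared 0 line(s) (total 1); column heights now [0 8 8 6], max=8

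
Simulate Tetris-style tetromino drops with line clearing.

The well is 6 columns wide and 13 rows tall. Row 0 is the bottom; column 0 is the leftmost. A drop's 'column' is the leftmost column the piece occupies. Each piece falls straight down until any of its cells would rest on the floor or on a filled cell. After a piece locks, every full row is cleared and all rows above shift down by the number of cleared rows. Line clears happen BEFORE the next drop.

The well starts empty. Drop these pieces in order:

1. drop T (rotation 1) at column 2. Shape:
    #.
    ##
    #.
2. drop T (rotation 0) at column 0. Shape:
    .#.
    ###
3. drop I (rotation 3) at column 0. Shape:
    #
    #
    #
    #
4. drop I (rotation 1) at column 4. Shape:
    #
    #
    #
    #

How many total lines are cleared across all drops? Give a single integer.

Answer: 0

Derivation:
Drop 1: T rot1 at col 2 lands with bottom-row=0; cleared 0 line(s) (total 0); column heights now [0 0 3 2 0 0], max=3
Drop 2: T rot0 at col 0 lands with bottom-row=3; cleared 0 line(s) (total 0); column heights now [4 5 4 2 0 0], max=5
Drop 3: I rot3 at col 0 lands with bottom-row=4; cleared 0 line(s) (total 0); column heights now [8 5 4 2 0 0], max=8
Drop 4: I rot1 at col 4 lands with bottom-row=0; cleared 0 line(s) (total 0); column heights now [8 5 4 2 4 0], max=8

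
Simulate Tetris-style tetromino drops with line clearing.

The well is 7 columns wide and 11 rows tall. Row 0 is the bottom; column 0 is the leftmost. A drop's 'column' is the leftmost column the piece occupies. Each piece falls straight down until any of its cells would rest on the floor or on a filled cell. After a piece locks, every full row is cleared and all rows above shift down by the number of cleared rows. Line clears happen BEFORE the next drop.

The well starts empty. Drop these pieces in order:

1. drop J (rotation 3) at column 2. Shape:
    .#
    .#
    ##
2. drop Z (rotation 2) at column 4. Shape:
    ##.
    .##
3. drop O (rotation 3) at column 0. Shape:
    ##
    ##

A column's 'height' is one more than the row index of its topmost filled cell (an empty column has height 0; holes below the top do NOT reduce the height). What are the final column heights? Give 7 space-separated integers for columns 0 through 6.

Drop 1: J rot3 at col 2 lands with bottom-row=0; cleared 0 line(s) (total 0); column heights now [0 0 1 3 0 0 0], max=3
Drop 2: Z rot2 at col 4 lands with bottom-row=0; cleared 0 line(s) (total 0); column heights now [0 0 1 3 2 2 1], max=3
Drop 3: O rot3 at col 0 lands with bottom-row=0; cleared 0 line(s) (total 0); column heights now [2 2 1 3 2 2 1], max=3

Answer: 2 2 1 3 2 2 1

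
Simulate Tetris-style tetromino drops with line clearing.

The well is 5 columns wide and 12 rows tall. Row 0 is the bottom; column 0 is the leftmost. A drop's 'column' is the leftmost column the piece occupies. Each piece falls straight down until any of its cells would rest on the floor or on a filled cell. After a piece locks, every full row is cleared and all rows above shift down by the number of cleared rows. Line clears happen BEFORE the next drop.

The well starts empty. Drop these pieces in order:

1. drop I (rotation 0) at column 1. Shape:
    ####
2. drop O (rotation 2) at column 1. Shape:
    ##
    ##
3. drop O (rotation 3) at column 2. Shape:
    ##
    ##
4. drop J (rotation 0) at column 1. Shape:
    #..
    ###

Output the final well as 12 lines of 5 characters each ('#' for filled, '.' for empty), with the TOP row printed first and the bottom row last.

Drop 1: I rot0 at col 1 lands with bottom-row=0; cleared 0 line(s) (total 0); column heights now [0 1 1 1 1], max=1
Drop 2: O rot2 at col 1 lands with bottom-row=1; cleared 0 line(s) (total 0); column heights now [0 3 3 1 1], max=3
Drop 3: O rot3 at col 2 lands with bottom-row=3; cleared 0 line(s) (total 0); column heights now [0 3 5 5 1], max=5
Drop 4: J rot0 at col 1 lands with bottom-row=5; cleared 0 line(s) (total 0); column heights now [0 7 6 6 1], max=7

Answer: .....
.....
.....
.....
.....
.#...
.###.
..##.
..##.
.##..
.##..
.####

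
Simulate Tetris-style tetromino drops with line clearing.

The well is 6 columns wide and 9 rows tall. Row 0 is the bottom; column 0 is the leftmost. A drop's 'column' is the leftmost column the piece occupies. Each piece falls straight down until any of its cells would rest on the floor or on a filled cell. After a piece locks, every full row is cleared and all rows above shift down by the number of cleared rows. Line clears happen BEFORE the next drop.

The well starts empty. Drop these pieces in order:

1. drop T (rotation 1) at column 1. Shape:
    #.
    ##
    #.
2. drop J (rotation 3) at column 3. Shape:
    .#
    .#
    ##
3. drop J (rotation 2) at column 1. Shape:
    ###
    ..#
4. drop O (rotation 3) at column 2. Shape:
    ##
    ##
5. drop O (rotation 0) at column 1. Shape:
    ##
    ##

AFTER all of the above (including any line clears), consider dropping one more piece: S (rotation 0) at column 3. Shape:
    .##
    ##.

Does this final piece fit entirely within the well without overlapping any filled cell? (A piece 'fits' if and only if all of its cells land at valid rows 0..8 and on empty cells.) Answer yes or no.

Answer: yes

Derivation:
Drop 1: T rot1 at col 1 lands with bottom-row=0; cleared 0 line(s) (total 0); column heights now [0 3 2 0 0 0], max=3
Drop 2: J rot3 at col 3 lands with bottom-row=0; cleared 0 line(s) (total 0); column heights now [0 3 2 1 3 0], max=3
Drop 3: J rot2 at col 1 lands with bottom-row=2; cleared 0 line(s) (total 0); column heights now [0 4 4 4 3 0], max=4
Drop 4: O rot3 at col 2 lands with bottom-row=4; cleared 0 line(s) (total 0); column heights now [0 4 6 6 3 0], max=6
Drop 5: O rot0 at col 1 lands with bottom-row=6; cleared 0 line(s) (total 0); column heights now [0 8 8 6 3 0], max=8
Test piece S rot0 at col 3 (width 3): heights before test = [0 8 8 6 3 0]; fits = True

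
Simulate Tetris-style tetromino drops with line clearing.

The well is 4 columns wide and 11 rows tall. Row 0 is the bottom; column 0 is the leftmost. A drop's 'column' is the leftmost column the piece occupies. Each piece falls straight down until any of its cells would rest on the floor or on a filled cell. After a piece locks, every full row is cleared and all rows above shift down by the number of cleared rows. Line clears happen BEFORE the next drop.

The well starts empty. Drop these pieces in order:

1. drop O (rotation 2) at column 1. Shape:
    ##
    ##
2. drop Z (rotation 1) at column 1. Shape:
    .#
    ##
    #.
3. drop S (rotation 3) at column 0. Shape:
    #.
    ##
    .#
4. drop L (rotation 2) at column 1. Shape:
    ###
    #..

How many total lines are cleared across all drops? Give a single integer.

Answer: 0

Derivation:
Drop 1: O rot2 at col 1 lands with bottom-row=0; cleared 0 line(s) (total 0); column heights now [0 2 2 0], max=2
Drop 2: Z rot1 at col 1 lands with bottom-row=2; cleared 0 line(s) (total 0); column heights now [0 4 5 0], max=5
Drop 3: S rot3 at col 0 lands with bottom-row=4; cleared 0 line(s) (total 0); column heights now [7 6 5 0], max=7
Drop 4: L rot2 at col 1 lands with bottom-row=6; cleared 0 line(s) (total 0); column heights now [7 8 8 8], max=8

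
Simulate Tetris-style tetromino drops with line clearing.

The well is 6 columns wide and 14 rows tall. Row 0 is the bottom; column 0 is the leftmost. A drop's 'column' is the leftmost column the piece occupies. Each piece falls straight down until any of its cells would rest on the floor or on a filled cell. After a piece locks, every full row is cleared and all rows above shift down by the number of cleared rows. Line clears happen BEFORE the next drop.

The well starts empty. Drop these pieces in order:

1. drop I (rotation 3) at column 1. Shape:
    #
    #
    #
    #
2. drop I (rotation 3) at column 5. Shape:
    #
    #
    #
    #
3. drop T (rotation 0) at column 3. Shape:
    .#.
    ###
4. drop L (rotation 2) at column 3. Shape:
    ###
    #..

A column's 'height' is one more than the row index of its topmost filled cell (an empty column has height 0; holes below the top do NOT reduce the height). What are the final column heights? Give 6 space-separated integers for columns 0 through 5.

Answer: 0 4 0 7 7 7

Derivation:
Drop 1: I rot3 at col 1 lands with bottom-row=0; cleared 0 line(s) (total 0); column heights now [0 4 0 0 0 0], max=4
Drop 2: I rot3 at col 5 lands with bottom-row=0; cleared 0 line(s) (total 0); column heights now [0 4 0 0 0 4], max=4
Drop 3: T rot0 at col 3 lands with bottom-row=4; cleared 0 line(s) (total 0); column heights now [0 4 0 5 6 5], max=6
Drop 4: L rot2 at col 3 lands with bottom-row=5; cleared 0 line(s) (total 0); column heights now [0 4 0 7 7 7], max=7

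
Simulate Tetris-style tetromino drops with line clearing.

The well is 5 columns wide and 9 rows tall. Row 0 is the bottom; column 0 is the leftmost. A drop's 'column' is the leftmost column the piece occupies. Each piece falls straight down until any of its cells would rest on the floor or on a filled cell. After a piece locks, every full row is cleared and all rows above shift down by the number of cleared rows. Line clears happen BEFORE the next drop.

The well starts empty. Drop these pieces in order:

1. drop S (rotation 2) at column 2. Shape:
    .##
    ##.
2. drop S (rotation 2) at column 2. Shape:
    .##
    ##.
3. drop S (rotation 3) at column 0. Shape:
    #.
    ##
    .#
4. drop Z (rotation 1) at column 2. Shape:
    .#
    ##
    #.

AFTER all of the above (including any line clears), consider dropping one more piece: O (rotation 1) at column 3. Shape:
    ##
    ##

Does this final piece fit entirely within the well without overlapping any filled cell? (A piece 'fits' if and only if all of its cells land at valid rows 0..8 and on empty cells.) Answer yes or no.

Answer: yes

Derivation:
Drop 1: S rot2 at col 2 lands with bottom-row=0; cleared 0 line(s) (total 0); column heights now [0 0 1 2 2], max=2
Drop 2: S rot2 at col 2 lands with bottom-row=2; cleared 0 line(s) (total 0); column heights now [0 0 3 4 4], max=4
Drop 3: S rot3 at col 0 lands with bottom-row=0; cleared 0 line(s) (total 0); column heights now [3 2 3 4 4], max=4
Drop 4: Z rot1 at col 2 lands with bottom-row=3; cleared 0 line(s) (total 0); column heights now [3 2 5 6 4], max=6
Test piece O rot1 at col 3 (width 2): heights before test = [3 2 5 6 4]; fits = True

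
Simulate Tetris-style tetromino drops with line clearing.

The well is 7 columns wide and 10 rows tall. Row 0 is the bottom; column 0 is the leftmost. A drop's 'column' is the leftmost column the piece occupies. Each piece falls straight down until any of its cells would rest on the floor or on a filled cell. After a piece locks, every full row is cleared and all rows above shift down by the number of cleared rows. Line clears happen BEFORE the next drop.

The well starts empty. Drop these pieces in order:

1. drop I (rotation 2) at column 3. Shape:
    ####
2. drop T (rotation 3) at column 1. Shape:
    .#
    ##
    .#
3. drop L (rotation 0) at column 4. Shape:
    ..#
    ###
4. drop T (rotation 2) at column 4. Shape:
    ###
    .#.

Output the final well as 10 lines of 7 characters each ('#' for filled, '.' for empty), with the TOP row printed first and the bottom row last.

Answer: .......
.......
.......
.......
.......
.......
....###
..#..##
.##.###
..#####

Derivation:
Drop 1: I rot2 at col 3 lands with bottom-row=0; cleared 0 line(s) (total 0); column heights now [0 0 0 1 1 1 1], max=1
Drop 2: T rot3 at col 1 lands with bottom-row=0; cleared 0 line(s) (total 0); column heights now [0 2 3 1 1 1 1], max=3
Drop 3: L rot0 at col 4 lands with bottom-row=1; cleared 0 line(s) (total 0); column heights now [0 2 3 1 2 2 3], max=3
Drop 4: T rot2 at col 4 lands with bottom-row=2; cleared 0 line(s) (total 0); column heights now [0 2 3 1 4 4 4], max=4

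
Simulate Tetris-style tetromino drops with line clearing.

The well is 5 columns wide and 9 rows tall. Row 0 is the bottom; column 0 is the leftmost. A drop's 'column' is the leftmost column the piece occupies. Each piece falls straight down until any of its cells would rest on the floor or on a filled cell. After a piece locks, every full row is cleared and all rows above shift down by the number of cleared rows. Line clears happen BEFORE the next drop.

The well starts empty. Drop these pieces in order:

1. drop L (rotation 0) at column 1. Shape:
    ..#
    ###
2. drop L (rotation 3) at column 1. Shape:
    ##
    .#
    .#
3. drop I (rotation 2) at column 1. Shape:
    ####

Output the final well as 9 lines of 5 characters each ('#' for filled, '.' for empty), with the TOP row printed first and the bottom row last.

Answer: .....
.....
.....
.....
.####
.##..
..#..
..##.
.###.

Derivation:
Drop 1: L rot0 at col 1 lands with bottom-row=0; cleared 0 line(s) (total 0); column heights now [0 1 1 2 0], max=2
Drop 2: L rot3 at col 1 lands with bottom-row=1; cleared 0 line(s) (total 0); column heights now [0 4 4 2 0], max=4
Drop 3: I rot2 at col 1 lands with bottom-row=4; cleared 0 line(s) (total 0); column heights now [0 5 5 5 5], max=5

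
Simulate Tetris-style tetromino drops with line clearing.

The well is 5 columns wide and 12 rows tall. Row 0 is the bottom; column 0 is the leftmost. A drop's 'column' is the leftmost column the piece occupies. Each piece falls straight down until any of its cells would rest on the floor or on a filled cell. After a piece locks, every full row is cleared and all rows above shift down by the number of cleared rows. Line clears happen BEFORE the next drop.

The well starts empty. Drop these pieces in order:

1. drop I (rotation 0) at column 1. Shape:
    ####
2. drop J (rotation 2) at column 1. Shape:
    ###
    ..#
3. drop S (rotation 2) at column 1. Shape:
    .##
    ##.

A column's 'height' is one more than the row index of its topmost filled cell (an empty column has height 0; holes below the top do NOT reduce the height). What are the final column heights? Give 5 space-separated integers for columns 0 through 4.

Drop 1: I rot0 at col 1 lands with bottom-row=0; cleared 0 line(s) (total 0); column heights now [0 1 1 1 1], max=1
Drop 2: J rot2 at col 1 lands with bottom-row=1; cleared 0 line(s) (total 0); column heights now [0 3 3 3 1], max=3
Drop 3: S rot2 at col 1 lands with bottom-row=3; cleared 0 line(s) (total 0); column heights now [0 4 5 5 1], max=5

Answer: 0 4 5 5 1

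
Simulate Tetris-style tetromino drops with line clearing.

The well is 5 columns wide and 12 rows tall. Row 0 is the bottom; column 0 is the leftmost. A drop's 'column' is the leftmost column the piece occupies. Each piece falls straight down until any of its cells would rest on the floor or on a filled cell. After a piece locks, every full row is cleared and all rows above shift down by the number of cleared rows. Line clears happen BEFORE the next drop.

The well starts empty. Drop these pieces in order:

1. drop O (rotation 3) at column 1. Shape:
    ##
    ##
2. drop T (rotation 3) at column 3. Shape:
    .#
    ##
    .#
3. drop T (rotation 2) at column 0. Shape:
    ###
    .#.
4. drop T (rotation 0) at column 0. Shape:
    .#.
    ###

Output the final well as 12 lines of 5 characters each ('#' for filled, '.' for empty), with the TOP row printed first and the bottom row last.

Drop 1: O rot3 at col 1 lands with bottom-row=0; cleared 0 line(s) (total 0); column heights now [0 2 2 0 0], max=2
Drop 2: T rot3 at col 3 lands with bottom-row=0; cleared 0 line(s) (total 0); column heights now [0 2 2 2 3], max=3
Drop 3: T rot2 at col 0 lands with bottom-row=2; cleared 0 line(s) (total 0); column heights now [4 4 4 2 3], max=4
Drop 4: T rot0 at col 0 lands with bottom-row=4; cleared 0 line(s) (total 0); column heights now [5 6 5 2 3], max=6

Answer: .....
.....
.....
.....
.....
.....
.#...
###..
###..
.#..#
.####
.##.#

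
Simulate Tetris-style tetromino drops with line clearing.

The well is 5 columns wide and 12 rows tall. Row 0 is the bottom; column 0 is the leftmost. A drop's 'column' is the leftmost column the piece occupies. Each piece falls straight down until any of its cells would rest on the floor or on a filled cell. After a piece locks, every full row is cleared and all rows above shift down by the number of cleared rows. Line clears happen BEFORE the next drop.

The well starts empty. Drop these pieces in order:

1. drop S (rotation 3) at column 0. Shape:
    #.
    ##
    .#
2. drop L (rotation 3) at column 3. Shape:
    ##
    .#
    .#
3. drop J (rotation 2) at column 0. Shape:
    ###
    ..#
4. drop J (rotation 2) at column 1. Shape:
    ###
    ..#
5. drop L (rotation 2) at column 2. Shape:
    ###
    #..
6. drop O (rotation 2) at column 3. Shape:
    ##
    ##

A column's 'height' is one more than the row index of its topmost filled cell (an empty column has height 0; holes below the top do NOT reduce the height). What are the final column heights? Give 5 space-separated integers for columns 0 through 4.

Answer: 4 5 7 9 9

Derivation:
Drop 1: S rot3 at col 0 lands with bottom-row=0; cleared 0 line(s) (total 0); column heights now [3 2 0 0 0], max=3
Drop 2: L rot3 at col 3 lands with bottom-row=0; cleared 0 line(s) (total 0); column heights now [3 2 0 3 3], max=3
Drop 3: J rot2 at col 0 lands with bottom-row=2; cleared 0 line(s) (total 0); column heights now [4 4 4 3 3], max=4
Drop 4: J rot2 at col 1 lands with bottom-row=3; cleared 0 line(s) (total 0); column heights now [4 5 5 5 3], max=5
Drop 5: L rot2 at col 2 lands with bottom-row=5; cleared 0 line(s) (total 0); column heights now [4 5 7 7 7], max=7
Drop 6: O rot2 at col 3 lands with bottom-row=7; cleared 0 line(s) (total 0); column heights now [4 5 7 9 9], max=9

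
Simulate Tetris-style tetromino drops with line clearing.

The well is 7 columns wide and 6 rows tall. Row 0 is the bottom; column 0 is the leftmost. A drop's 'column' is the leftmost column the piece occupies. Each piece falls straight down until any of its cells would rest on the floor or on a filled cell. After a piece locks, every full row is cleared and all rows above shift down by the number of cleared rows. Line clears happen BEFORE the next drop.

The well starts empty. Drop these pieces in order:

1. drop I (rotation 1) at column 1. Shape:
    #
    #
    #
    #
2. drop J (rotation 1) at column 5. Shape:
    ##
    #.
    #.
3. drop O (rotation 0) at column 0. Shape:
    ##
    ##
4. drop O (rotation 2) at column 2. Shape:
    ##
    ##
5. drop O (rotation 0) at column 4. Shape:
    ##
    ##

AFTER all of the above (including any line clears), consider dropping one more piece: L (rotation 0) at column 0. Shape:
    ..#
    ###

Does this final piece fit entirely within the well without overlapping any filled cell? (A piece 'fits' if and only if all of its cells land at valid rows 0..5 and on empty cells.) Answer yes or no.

Drop 1: I rot1 at col 1 lands with bottom-row=0; cleared 0 line(s) (total 0); column heights now [0 4 0 0 0 0 0], max=4
Drop 2: J rot1 at col 5 lands with bottom-row=0; cleared 0 line(s) (total 0); column heights now [0 4 0 0 0 3 3], max=4
Drop 3: O rot0 at col 0 lands with bottom-row=4; cleared 0 line(s) (total 0); column heights now [6 6 0 0 0 3 3], max=6
Drop 4: O rot2 at col 2 lands with bottom-row=0; cleared 0 line(s) (total 0); column heights now [6 6 2 2 0 3 3], max=6
Drop 5: O rot0 at col 4 lands with bottom-row=3; cleared 0 line(s) (total 0); column heights now [6 6 2 2 5 5 3], max=6
Test piece L rot0 at col 0 (width 3): heights before test = [6 6 2 2 5 5 3]; fits = False

Answer: no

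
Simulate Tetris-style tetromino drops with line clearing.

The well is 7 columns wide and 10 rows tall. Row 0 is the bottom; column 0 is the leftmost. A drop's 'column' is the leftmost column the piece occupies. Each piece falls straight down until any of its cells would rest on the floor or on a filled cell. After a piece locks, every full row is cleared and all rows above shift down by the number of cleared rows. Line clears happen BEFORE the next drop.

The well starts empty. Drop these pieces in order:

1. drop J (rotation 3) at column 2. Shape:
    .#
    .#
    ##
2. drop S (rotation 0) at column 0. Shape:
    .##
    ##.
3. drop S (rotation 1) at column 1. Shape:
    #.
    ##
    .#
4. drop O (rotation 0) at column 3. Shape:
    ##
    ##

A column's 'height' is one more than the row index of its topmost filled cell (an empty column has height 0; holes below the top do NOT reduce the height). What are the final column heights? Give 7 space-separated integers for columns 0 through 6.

Answer: 1 5 4 5 5 0 0

Derivation:
Drop 1: J rot3 at col 2 lands with bottom-row=0; cleared 0 line(s) (total 0); column heights now [0 0 1 3 0 0 0], max=3
Drop 2: S rot0 at col 0 lands with bottom-row=0; cleared 0 line(s) (total 0); column heights now [1 2 2 3 0 0 0], max=3
Drop 3: S rot1 at col 1 lands with bottom-row=2; cleared 0 line(s) (total 0); column heights now [1 5 4 3 0 0 0], max=5
Drop 4: O rot0 at col 3 lands with bottom-row=3; cleared 0 line(s) (total 0); column heights now [1 5 4 5 5 0 0], max=5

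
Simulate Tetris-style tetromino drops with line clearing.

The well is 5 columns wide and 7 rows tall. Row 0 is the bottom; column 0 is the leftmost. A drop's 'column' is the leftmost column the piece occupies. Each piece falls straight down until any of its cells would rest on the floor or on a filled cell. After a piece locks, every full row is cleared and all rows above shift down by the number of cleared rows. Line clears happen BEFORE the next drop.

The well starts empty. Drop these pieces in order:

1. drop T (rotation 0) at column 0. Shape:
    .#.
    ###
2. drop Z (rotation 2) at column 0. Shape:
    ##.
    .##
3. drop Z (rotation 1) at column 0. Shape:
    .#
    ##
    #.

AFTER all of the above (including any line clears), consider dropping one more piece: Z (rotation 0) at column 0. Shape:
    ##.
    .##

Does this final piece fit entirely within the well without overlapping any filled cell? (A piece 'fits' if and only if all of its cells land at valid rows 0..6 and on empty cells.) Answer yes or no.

Answer: no

Derivation:
Drop 1: T rot0 at col 0 lands with bottom-row=0; cleared 0 line(s) (total 0); column heights now [1 2 1 0 0], max=2
Drop 2: Z rot2 at col 0 lands with bottom-row=2; cleared 0 line(s) (total 0); column heights now [4 4 3 0 0], max=4
Drop 3: Z rot1 at col 0 lands with bottom-row=4; cleared 0 line(s) (total 0); column heights now [6 7 3 0 0], max=7
Test piece Z rot0 at col 0 (width 3): heights before test = [6 7 3 0 0]; fits = False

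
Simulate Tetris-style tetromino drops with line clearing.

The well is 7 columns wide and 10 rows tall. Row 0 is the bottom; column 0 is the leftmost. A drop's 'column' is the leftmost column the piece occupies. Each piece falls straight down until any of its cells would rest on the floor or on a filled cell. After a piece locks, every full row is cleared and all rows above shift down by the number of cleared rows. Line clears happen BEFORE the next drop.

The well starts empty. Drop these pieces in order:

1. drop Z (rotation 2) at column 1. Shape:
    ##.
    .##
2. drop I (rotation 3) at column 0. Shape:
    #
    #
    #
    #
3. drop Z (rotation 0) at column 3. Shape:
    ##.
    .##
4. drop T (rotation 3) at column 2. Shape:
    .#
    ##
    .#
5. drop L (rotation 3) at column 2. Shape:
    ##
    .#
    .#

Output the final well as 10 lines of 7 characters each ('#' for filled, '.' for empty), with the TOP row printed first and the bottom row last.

Answer: .......
.......
..##...
...#...
...#...
...#...
#.##...
#..#...
#####..
#.####.

Derivation:
Drop 1: Z rot2 at col 1 lands with bottom-row=0; cleared 0 line(s) (total 0); column heights now [0 2 2 1 0 0 0], max=2
Drop 2: I rot3 at col 0 lands with bottom-row=0; cleared 0 line(s) (total 0); column heights now [4 2 2 1 0 0 0], max=4
Drop 3: Z rot0 at col 3 lands with bottom-row=0; cleared 0 line(s) (total 0); column heights now [4 2 2 2 2 1 0], max=4
Drop 4: T rot3 at col 2 lands with bottom-row=2; cleared 0 line(s) (total 0); column heights now [4 2 4 5 2 1 0], max=5
Drop 5: L rot3 at col 2 lands with bottom-row=5; cleared 0 line(s) (total 0); column heights now [4 2 8 8 2 1 0], max=8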